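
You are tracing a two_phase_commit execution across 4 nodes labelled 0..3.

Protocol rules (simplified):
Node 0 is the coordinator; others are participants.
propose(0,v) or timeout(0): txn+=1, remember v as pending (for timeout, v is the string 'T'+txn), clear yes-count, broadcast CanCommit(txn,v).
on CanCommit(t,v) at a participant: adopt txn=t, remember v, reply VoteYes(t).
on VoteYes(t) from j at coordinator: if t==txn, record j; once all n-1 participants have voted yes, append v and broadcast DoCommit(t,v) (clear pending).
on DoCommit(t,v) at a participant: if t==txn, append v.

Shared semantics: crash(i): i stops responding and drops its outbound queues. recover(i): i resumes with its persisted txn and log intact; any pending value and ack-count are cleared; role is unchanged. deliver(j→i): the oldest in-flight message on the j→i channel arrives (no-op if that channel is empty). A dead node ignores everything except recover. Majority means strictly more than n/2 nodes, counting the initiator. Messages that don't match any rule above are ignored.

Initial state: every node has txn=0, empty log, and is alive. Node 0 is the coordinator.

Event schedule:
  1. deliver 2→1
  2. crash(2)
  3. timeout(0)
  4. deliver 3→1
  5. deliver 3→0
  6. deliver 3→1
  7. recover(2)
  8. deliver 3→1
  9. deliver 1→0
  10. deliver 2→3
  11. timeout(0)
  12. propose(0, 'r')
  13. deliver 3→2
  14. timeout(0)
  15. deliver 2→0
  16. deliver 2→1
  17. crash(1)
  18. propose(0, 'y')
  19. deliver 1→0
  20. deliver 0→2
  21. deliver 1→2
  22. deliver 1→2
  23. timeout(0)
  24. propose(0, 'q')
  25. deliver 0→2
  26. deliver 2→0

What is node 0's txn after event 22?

1. deliver 2→1:  nop
2. crash(2):  <2:✗part t0 ->
3. timeout(0):  <0:coor t1 ->
4. deliver 3→1:  nop
5. deliver 3→0:  nop
6. deliver 3→1:  nop
7. recover(2):  <2:part t0 ->
8. deliver 3→1:  nop
9. deliver 1→0:  nop
10. deliver 2→3:  nop
11. timeout(0):  <0:coor t2 ->
12. propose(0,'r'):  <0:coor t3 ->
13. deliver 3→2:  nop
14. timeout(0):  <0:coor t4 ->
15. deliver 2→0:  nop
16. deliver 2→1:  nop
17. crash(1):  <1:✗part t0 ->
18. propose(0,'y'):  <0:coor t5 ->
19. deliver 1→0:  nop
20. deliver 0→2:  <2:part t1 ->
21. deliver 1→2:  nop
22. deliver 1→2:  nop

5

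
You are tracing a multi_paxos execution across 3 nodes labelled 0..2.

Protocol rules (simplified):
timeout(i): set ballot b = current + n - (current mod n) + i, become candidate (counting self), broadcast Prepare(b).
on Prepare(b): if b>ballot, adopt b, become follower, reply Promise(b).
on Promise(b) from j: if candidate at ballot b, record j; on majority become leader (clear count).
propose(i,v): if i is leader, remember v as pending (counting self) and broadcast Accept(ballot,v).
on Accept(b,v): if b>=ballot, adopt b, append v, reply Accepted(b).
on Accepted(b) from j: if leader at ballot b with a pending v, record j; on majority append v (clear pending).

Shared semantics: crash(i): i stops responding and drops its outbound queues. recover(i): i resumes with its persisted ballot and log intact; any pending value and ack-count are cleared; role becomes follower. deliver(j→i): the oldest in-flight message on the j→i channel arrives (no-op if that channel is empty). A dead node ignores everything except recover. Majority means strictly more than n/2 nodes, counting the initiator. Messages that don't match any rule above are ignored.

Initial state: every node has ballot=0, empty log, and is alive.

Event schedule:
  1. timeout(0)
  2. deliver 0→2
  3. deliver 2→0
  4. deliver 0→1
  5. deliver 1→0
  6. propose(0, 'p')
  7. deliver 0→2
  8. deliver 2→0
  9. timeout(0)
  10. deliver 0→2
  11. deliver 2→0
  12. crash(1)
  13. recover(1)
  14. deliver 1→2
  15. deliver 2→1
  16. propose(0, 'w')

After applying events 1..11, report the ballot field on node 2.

6

after 1 — timeout(0): n0:cand/b3/[-]
after 2 — deliver 0→2: n2:foll/b3/[-]
after 3 — deliver 2→0: n0:lead/b3/[-]
after 4 — deliver 0→1: n1:foll/b3/[-]
after 5 — deliver 1→0: ·
after 6 — propose(0,'p'): ·
after 7 — deliver 0→2: n2:foll/b3/[p]
after 8 — deliver 2→0: n0:lead/b3/[p]
after 9 — timeout(0): n0:cand/b6/[p]
after 10 — deliver 0→2: n2:foll/b6/[p]
after 11 — deliver 2→0: n0:lead/b6/[p]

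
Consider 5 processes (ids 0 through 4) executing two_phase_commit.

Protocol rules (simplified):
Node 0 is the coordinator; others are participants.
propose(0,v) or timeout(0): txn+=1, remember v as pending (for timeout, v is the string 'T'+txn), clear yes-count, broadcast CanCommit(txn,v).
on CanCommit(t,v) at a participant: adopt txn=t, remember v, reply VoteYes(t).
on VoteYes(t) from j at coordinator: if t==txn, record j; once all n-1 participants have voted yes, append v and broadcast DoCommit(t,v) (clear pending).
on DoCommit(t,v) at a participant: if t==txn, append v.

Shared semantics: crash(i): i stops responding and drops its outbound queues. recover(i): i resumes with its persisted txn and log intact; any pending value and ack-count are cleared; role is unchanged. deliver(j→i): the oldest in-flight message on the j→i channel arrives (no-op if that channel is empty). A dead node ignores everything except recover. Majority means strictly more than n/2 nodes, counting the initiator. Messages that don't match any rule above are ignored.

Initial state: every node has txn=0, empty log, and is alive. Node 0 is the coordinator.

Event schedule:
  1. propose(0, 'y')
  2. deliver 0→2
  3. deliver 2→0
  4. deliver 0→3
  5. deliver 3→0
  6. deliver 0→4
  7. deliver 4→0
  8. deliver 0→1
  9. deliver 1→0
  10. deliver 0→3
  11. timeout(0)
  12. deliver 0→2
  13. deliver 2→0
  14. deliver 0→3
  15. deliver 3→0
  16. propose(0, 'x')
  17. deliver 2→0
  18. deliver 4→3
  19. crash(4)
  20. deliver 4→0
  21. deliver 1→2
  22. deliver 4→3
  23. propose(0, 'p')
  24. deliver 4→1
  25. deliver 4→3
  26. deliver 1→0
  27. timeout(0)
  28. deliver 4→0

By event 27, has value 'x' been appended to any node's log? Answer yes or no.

after 1 — propose(0,'y'): n0:coor/t1/[-]
after 2 — deliver 0→2: n2:part/t1/[-]
after 3 — deliver 2→0: ·
after 4 — deliver 0→3: n3:part/t1/[-]
after 5 — deliver 3→0: ·
after 6 — deliver 0→4: n4:part/t1/[-]
after 7 — deliver 4→0: ·
after 8 — deliver 0→1: n1:part/t1/[-]
after 9 — deliver 1→0: n0:coor/t1/[y]
after 10 — deliver 0→3: n3:part/t1/[y]
after 11 — timeout(0): n0:coor/t2/[y]
after 12 — deliver 0→2: n2:part/t1/[y]
after 13 — deliver 2→0: ·
after 14 — deliver 0→3: n3:part/t2/[y]
after 15 — deliver 3→0: ·
after 16 — propose(0,'x'): n0:coor/t3/[y]
after 17 — deliver 2→0: ·
after 18 — deliver 4→3: ·
after 19 — crash(4): n4:✗part/t1/[-]
after 20 — deliver 4→0: ·
after 21 — deliver 1→2: ·
after 22 — deliver 4→3: ·
after 23 — propose(0,'p'): n0:coor/t4/[y]
after 24 — deliver 4→1: ·
after 25 — deliver 4→3: ·
after 26 — deliver 1→0: ·
after 27 — timeout(0): n0:coor/t5/[y]

no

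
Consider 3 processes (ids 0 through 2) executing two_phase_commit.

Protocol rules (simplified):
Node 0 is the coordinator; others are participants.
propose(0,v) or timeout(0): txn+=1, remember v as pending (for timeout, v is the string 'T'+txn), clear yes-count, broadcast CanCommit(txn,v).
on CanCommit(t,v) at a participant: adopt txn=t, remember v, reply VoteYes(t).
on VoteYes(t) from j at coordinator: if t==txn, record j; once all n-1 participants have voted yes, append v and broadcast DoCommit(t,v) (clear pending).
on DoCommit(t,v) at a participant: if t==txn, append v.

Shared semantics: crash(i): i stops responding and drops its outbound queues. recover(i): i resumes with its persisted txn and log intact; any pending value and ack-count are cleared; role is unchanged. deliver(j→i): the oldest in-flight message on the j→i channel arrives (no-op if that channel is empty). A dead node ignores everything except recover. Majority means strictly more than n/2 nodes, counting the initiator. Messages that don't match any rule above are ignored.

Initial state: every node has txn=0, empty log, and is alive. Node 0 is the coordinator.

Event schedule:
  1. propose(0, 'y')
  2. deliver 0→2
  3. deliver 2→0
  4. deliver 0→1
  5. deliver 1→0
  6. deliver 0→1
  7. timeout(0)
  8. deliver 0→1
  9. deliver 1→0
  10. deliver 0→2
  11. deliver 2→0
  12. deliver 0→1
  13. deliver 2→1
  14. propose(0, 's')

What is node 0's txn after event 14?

3

e1 propose(0,'y'): 0[coor,t=1,-]
e2 deliver 0→2: 2[part,t=1,-]
e3 deliver 2→0: ·
e4 deliver 0→1: 1[part,t=1,-]
e5 deliver 1→0: 0[coor,t=1,y]
e6 deliver 0→1: 1[part,t=1,y]
e7 timeout(0): 0[coor,t=2,y]
e8 deliver 0→1: 1[part,t=2,y]
e9 deliver 1→0: ·
e10 deliver 0→2: 2[part,t=1,y]
e11 deliver 2→0: ·
e12 deliver 0→1: ·
e13 deliver 2→1: ·
e14 propose(0,'s'): 0[coor,t=3,y]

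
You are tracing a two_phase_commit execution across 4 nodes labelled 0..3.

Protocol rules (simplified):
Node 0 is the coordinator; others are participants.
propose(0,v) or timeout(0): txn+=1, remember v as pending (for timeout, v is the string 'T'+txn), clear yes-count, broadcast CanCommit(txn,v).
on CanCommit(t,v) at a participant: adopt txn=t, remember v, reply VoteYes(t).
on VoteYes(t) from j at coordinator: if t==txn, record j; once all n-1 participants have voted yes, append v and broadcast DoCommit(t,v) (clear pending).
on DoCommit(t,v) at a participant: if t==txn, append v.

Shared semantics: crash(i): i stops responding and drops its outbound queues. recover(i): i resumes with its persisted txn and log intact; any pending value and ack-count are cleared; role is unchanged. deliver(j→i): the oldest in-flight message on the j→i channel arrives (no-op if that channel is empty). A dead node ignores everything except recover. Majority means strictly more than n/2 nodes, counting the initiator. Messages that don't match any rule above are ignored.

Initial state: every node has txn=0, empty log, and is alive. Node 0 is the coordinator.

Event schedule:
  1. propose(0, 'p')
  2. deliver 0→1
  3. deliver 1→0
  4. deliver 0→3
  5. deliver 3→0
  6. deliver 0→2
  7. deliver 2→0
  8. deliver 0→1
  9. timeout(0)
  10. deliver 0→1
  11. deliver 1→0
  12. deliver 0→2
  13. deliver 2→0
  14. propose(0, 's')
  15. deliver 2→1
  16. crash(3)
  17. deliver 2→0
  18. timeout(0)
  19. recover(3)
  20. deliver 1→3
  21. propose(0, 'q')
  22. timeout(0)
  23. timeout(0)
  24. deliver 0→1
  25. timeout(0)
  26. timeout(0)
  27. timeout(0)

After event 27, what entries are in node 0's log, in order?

e1 propose(0,'p'): 0[coor,t=1,-]
e2 deliver 0→1: 1[part,t=1,-]
e3 deliver 1→0: ·
e4 deliver 0→3: 3[part,t=1,-]
e5 deliver 3→0: ·
e6 deliver 0→2: 2[part,t=1,-]
e7 deliver 2→0: 0[coor,t=1,p]
e8 deliver 0→1: 1[part,t=1,p]
e9 timeout(0): 0[coor,t=2,p]
e10 deliver 0→1: 1[part,t=2,p]
e11 deliver 1→0: ·
e12 deliver 0→2: 2[part,t=1,p]
e13 deliver 2→0: ·
e14 propose(0,'s'): 0[coor,t=3,p]
e15 deliver 2→1: ·
e16 crash(3): 3[✗part,t=1,-]
e17 deliver 2→0: ·
e18 timeout(0): 0[coor,t=4,p]
e19 recover(3): 3[part,t=1,-]
e20 deliver 1→3: ·
e21 propose(0,'q'): 0[coor,t=5,p]
e22 timeout(0): 0[coor,t=6,p]
e23 timeout(0): 0[coor,t=7,p]
e24 deliver 0→1: 1[part,t=3,p]
e25 timeout(0): 0[coor,t=8,p]
e26 timeout(0): 0[coor,t=9,p]
e27 timeout(0): 0[coor,t=10,p]

p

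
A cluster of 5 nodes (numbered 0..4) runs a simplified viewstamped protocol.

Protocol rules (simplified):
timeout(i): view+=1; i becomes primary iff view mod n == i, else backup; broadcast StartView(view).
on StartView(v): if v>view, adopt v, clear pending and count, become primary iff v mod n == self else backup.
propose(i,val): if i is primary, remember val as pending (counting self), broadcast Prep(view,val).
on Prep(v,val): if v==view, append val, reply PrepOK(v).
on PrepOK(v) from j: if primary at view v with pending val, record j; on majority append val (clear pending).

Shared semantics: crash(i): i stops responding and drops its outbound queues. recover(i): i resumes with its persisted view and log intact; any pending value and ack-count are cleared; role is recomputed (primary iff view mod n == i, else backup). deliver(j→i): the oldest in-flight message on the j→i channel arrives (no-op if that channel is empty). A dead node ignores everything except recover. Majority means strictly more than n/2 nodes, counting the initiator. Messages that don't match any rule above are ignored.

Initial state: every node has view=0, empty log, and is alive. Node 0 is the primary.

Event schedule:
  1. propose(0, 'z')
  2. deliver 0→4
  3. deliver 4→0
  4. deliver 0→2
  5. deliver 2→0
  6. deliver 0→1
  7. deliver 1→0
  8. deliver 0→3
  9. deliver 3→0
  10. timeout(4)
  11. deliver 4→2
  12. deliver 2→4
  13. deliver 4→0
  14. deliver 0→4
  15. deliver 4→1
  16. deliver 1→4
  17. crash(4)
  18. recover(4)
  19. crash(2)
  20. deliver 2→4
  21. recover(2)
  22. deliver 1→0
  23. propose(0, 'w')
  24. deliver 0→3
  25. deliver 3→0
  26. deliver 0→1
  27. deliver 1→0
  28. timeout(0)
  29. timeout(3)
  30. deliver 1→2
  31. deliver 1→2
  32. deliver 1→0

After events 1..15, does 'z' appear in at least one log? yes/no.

1. propose(0,'z'):  nop
2. deliver 0→4:  <4:back v0 z>
3. deliver 4→0:  nop
4. deliver 0→2:  <2:back v0 z>
5. deliver 2→0:  <0:prim v0 z>
6. deliver 0→1:  <1:back v0 z>
7. deliver 1→0:  nop
8. deliver 0→3:  <3:back v0 z>
9. deliver 3→0:  nop
10. timeout(4):  <4:back v1 z>
11. deliver 4→2:  <2:back v1 z>
12. deliver 2→4:  nop
13. deliver 4→0:  <0:back v1 z>
14. deliver 0→4:  nop
15. deliver 4→1:  <1:prim v1 z>

yes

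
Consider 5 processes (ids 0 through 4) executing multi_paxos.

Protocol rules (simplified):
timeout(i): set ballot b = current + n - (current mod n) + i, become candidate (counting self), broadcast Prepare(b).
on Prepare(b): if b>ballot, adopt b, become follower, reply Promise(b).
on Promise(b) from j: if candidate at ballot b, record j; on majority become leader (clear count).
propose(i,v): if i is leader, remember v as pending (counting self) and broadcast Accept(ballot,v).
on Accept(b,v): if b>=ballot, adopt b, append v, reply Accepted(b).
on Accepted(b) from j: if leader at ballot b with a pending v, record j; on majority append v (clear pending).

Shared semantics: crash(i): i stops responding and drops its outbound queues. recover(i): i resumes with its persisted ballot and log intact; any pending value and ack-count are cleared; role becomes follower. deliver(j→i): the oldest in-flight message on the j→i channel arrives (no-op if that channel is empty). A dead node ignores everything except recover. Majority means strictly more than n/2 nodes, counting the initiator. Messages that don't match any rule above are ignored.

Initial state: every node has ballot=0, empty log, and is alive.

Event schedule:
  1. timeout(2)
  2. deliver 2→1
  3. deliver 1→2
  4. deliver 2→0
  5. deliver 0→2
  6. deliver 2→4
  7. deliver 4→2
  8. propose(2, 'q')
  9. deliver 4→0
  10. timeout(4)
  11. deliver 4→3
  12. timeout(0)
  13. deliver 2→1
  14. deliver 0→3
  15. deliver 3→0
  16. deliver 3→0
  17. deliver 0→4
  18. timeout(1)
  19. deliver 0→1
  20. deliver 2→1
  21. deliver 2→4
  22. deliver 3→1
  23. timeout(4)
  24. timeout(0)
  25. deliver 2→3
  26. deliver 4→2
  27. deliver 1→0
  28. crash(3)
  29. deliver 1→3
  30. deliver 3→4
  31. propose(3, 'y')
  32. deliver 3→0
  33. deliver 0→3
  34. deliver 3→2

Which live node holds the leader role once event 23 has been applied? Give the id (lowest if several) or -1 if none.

2

step 1 timeout(2): 2={cand,b=7,log=-}
step 2 deliver 2→1: 1={foll,b=7,log=-}
step 3 deliver 1→2: —
step 4 deliver 2→0: 0={foll,b=7,log=-}
step 5 deliver 0→2: 2={lead,b=7,log=-}
step 6 deliver 2→4: 4={foll,b=7,log=-}
step 7 deliver 4→2: —
step 8 propose(2,'q'): —
step 9 deliver 4→0: —
step 10 timeout(4): 4={cand,b=14,log=-}
step 11 deliver 4→3: 3={foll,b=14,log=-}
step 12 timeout(0): 0={cand,b=10,log=-}
step 13 deliver 2→1: 1={foll,b=7,log=q}
step 14 deliver 0→3: —
step 15 deliver 3→0: —
step 16 deliver 3→0: —
step 17 deliver 0→4: —
step 18 timeout(1): 1={cand,b=11,log=q}
step 19 deliver 0→1: —
step 20 deliver 2→1: —
step 21 deliver 2→4: —
step 22 deliver 3→1: —
step 23 timeout(4): 4={cand,b=19,log=-}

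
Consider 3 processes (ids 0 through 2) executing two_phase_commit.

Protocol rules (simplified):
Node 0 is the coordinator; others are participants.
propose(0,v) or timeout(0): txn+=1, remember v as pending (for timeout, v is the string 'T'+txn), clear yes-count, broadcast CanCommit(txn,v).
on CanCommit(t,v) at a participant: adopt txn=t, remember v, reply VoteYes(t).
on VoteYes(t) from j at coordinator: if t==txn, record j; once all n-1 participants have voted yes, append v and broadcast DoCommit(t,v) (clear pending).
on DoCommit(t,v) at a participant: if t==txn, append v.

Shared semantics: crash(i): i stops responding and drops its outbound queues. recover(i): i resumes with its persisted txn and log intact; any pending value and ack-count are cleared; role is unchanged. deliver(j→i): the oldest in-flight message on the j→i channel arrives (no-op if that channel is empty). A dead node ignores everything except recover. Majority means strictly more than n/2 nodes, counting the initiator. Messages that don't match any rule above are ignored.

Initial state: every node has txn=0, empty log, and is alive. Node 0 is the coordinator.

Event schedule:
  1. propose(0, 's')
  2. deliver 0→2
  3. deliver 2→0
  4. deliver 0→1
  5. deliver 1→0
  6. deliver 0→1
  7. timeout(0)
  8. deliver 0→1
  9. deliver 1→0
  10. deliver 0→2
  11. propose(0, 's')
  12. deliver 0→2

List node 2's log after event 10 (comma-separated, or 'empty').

s

1. propose(0,'s'):  <0:coor t1 ->
2. deliver 0→2:  <2:part t1 ->
3. deliver 2→0:  nop
4. deliver 0→1:  <1:part t1 ->
5. deliver 1→0:  <0:coor t1 s>
6. deliver 0→1:  <1:part t1 s>
7. timeout(0):  <0:coor t2 s>
8. deliver 0→1:  <1:part t2 s>
9. deliver 1→0:  nop
10. deliver 0→2:  <2:part t1 s>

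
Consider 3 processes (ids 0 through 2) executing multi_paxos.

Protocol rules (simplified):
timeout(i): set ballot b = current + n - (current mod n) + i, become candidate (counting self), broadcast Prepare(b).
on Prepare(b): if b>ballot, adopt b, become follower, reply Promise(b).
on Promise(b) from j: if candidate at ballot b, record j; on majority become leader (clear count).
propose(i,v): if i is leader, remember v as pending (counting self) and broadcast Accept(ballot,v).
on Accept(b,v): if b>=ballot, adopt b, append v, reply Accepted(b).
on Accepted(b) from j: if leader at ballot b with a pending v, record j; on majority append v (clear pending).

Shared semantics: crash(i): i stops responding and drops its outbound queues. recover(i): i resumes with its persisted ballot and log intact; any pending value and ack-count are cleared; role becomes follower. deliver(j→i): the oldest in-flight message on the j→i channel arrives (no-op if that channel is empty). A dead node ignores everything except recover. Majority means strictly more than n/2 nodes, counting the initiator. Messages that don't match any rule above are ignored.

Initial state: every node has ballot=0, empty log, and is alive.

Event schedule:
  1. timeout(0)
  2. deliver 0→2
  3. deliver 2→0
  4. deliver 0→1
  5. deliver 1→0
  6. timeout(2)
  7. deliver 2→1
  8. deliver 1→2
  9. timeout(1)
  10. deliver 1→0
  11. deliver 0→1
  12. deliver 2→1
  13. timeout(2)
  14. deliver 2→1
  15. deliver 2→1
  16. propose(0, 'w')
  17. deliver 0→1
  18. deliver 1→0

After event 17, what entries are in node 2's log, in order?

empty

after 1 — timeout(0): n0:cand/b3/[-]
after 2 — deliver 0→2: n2:foll/b3/[-]
after 3 — deliver 2→0: n0:lead/b3/[-]
after 4 — deliver 0→1: n1:foll/b3/[-]
after 5 — deliver 1→0: ·
after 6 — timeout(2): n2:cand/b8/[-]
after 7 — deliver 2→1: n1:foll/b8/[-]
after 8 — deliver 1→2: n2:lead/b8/[-]
after 9 — timeout(1): n1:cand/b10/[-]
after 10 — deliver 1→0: n0:foll/b10/[-]
after 11 — deliver 0→1: n1:lead/b10/[-]
after 12 — deliver 2→1: ·
after 13 — timeout(2): n2:cand/b11/[-]
after 14 — deliver 2→1: n1:foll/b11/[-]
after 15 — deliver 2→1: ·
after 16 — propose(0,'w'): ·
after 17 — deliver 0→1: ·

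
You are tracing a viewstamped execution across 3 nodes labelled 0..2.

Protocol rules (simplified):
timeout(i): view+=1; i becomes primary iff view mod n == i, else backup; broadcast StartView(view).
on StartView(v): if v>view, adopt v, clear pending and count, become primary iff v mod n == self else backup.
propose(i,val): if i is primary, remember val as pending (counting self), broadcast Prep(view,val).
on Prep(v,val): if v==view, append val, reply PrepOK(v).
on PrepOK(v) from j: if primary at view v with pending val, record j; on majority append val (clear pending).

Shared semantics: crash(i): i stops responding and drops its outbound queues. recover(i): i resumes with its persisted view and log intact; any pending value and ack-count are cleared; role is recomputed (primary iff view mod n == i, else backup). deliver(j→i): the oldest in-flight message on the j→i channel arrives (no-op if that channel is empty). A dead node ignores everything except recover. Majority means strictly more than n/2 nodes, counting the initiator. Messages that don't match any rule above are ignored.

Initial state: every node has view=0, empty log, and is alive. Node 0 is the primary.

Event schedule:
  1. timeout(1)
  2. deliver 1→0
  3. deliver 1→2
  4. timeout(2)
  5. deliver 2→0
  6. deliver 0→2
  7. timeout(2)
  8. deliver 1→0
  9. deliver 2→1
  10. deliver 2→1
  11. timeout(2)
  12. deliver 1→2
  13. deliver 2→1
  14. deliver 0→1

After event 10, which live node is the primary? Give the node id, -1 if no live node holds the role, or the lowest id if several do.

-1

after 1 — timeout(1): n1:prim/v1/[-]
after 2 — deliver 1→0: n0:back/v1/[-]
after 3 — deliver 1→2: n2:back/v1/[-]
after 4 — timeout(2): n2:prim/v2/[-]
after 5 — deliver 2→0: n0:back/v2/[-]
after 6 — deliver 0→2: ·
after 7 — timeout(2): n2:back/v3/[-]
after 8 — deliver 1→0: ·
after 9 — deliver 2→1: n1:back/v2/[-]
after 10 — deliver 2→1: n1:back/v3/[-]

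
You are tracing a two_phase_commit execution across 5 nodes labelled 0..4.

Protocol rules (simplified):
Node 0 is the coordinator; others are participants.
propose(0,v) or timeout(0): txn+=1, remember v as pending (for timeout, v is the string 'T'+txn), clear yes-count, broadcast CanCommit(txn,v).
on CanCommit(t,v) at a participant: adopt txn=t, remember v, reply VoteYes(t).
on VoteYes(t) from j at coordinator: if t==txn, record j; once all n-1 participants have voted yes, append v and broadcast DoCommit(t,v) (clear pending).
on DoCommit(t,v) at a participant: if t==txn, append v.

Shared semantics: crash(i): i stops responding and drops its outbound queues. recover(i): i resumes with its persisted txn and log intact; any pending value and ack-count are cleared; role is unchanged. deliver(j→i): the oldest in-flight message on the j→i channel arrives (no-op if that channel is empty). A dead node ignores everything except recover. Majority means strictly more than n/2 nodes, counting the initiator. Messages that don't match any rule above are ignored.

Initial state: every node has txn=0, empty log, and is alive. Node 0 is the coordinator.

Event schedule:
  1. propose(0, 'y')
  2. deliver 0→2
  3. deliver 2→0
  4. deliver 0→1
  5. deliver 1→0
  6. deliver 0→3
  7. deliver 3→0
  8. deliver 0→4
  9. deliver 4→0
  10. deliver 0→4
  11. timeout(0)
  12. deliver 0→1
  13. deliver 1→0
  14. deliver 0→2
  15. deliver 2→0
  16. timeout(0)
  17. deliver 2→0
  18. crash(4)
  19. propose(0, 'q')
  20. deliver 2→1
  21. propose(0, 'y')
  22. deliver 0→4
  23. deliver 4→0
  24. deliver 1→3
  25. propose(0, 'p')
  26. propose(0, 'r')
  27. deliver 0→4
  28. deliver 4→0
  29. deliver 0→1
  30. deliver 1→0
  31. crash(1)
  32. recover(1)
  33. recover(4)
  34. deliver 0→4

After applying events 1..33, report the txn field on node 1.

after 1 — propose(0,'y'): n0:coor/t1/[-]
after 2 — deliver 0→2: n2:part/t1/[-]
after 3 — deliver 2→0: ·
after 4 — deliver 0→1: n1:part/t1/[-]
after 5 — deliver 1→0: ·
after 6 — deliver 0→3: n3:part/t1/[-]
after 7 — deliver 3→0: ·
after 8 — deliver 0→4: n4:part/t1/[-]
after 9 — deliver 4→0: n0:coor/t1/[y]
after 10 — deliver 0→4: n4:part/t1/[y]
after 11 — timeout(0): n0:coor/t2/[y]
after 12 — deliver 0→1: n1:part/t1/[y]
after 13 — deliver 1→0: ·
after 14 — deliver 0→2: n2:part/t1/[y]
after 15 — deliver 2→0: ·
after 16 — timeout(0): n0:coor/t3/[y]
after 17 — deliver 2→0: ·
after 18 — crash(4): n4:✗part/t1/[y]
after 19 — propose(0,'q'): n0:coor/t4/[y]
after 20 — deliver 2→1: ·
after 21 — propose(0,'y'): n0:coor/t5/[y]
after 22 — deliver 0→4: ·
after 23 — deliver 4→0: ·
after 24 — deliver 1→3: ·
after 25 — propose(0,'p'): n0:coor/t6/[y]
after 26 — propose(0,'r'): n0:coor/t7/[y]
after 27 — deliver 0→4: ·
after 28 — deliver 4→0: ·
after 29 — deliver 0→1: n1:part/t2/[y]
after 30 — deliver 1→0: ·
after 31 — crash(1): n1:✗part/t2/[y]
after 32 — recover(1): n1:part/t2/[y]
after 33 — recover(4): n4:part/t1/[y]

2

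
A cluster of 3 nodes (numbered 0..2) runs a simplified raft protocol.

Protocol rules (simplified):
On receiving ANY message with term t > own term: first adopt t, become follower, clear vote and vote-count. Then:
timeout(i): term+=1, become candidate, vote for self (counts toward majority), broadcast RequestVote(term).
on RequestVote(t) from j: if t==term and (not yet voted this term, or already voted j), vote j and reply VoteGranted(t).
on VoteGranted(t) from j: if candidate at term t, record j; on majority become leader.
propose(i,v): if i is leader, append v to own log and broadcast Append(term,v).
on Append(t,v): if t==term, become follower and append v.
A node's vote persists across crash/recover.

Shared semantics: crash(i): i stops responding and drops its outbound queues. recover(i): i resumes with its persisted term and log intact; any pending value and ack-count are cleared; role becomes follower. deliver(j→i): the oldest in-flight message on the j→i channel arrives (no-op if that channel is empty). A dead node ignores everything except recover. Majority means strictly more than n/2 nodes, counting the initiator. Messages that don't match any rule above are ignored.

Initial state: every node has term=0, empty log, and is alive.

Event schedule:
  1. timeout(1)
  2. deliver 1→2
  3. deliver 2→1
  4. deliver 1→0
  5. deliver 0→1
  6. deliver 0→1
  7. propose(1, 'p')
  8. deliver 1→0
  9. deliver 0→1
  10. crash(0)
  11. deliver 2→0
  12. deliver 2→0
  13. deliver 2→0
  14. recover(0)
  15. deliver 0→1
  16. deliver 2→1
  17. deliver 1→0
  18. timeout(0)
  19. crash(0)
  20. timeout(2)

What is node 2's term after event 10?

1

after 1 — timeout(1): n1:cand/t1/[-]
after 2 — deliver 1→2: n2:foll/t1/[-]
after 3 — deliver 2→1: n1:lead/t1/[-]
after 4 — deliver 1→0: n0:foll/t1/[-]
after 5 — deliver 0→1: ·
after 6 — deliver 0→1: ·
after 7 — propose(1,'p'): n1:lead/t1/[p]
after 8 — deliver 1→0: n0:foll/t1/[p]
after 9 — deliver 0→1: ·
after 10 — crash(0): n0:✗foll/t1/[p]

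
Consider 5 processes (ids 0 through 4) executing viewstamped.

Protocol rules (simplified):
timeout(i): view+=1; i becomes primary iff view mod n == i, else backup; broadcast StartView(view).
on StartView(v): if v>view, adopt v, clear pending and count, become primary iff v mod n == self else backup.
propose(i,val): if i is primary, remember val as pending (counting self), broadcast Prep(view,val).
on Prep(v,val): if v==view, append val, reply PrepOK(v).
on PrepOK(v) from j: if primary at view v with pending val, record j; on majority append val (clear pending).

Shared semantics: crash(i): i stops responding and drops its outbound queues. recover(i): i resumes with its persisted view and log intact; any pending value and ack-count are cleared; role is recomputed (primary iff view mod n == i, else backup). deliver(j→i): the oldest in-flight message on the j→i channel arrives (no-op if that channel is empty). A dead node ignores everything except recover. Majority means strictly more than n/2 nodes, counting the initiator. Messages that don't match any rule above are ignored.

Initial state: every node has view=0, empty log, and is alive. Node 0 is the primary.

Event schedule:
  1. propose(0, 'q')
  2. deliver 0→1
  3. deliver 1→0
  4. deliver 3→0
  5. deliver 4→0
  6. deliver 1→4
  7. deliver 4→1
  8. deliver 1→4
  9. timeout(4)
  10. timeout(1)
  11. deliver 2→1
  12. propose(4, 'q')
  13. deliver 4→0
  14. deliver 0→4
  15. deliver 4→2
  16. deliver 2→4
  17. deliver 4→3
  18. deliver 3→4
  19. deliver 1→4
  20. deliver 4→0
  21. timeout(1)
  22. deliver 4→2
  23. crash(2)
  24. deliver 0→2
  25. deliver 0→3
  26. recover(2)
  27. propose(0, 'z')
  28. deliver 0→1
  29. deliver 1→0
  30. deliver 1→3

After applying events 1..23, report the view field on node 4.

1

step 1 propose(0,'q'): —
step 2 deliver 0→1: 1={back,v=0,log=q}
step 3 deliver 1→0: —
step 4 deliver 3→0: —
step 5 deliver 4→0: —
step 6 deliver 1→4: —
step 7 deliver 4→1: —
step 8 deliver 1→4: —
step 9 timeout(4): 4={back,v=1,log=-}
step 10 timeout(1): 1={prim,v=1,log=q}
step 11 deliver 2→1: —
step 12 propose(4,'q'): —
step 13 deliver 4→0: 0={back,v=1,log=-}
step 14 deliver 0→4: —
step 15 deliver 4→2: 2={back,v=1,log=-}
step 16 deliver 2→4: —
step 17 deliver 4→3: 3={back,v=1,log=-}
step 18 deliver 3→4: —
step 19 deliver 1→4: —
step 20 deliver 4→0: —
step 21 timeout(1): 1={back,v=2,log=q}
step 22 deliver 4→2: —
step 23 crash(2): 2={✗back,v=1,log=-}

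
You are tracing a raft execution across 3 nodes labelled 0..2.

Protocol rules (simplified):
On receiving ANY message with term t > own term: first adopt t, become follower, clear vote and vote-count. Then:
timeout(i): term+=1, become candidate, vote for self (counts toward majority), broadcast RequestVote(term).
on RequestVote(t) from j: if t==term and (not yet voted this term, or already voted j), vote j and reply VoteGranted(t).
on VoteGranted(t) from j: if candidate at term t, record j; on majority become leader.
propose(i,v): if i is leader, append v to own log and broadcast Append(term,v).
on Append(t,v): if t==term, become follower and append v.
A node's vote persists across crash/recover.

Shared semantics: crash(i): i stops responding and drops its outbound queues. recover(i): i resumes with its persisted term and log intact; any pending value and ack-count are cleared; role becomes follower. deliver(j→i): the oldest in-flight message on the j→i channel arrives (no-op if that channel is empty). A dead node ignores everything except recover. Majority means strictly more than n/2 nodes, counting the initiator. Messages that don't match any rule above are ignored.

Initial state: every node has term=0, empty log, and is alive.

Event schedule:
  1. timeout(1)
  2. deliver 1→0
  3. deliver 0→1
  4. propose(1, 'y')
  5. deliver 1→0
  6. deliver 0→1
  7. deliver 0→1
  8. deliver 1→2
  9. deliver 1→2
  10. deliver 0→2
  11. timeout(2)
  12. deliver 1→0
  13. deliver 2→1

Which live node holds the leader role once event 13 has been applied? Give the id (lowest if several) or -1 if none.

[1] timeout(1) → N1(cand t1 [-])
[2] deliver 1→0 → N0(foll t1 [-])
[3] deliver 0→1 → N1(lead t1 [-])
[4] propose(1,'y') → N1(lead t1 [y])
[5] deliver 1→0 → N0(foll t1 [y])
[6] deliver 0→1 → ∅
[7] deliver 0→1 → ∅
[8] deliver 1→2 → N2(foll t1 [-])
[9] deliver 1→2 → N2(foll t1 [y])
[10] deliver 0→2 → ∅
[11] timeout(2) → N2(cand t2 [y])
[12] deliver 1→0 → ∅
[13] deliver 2→1 → ∅

1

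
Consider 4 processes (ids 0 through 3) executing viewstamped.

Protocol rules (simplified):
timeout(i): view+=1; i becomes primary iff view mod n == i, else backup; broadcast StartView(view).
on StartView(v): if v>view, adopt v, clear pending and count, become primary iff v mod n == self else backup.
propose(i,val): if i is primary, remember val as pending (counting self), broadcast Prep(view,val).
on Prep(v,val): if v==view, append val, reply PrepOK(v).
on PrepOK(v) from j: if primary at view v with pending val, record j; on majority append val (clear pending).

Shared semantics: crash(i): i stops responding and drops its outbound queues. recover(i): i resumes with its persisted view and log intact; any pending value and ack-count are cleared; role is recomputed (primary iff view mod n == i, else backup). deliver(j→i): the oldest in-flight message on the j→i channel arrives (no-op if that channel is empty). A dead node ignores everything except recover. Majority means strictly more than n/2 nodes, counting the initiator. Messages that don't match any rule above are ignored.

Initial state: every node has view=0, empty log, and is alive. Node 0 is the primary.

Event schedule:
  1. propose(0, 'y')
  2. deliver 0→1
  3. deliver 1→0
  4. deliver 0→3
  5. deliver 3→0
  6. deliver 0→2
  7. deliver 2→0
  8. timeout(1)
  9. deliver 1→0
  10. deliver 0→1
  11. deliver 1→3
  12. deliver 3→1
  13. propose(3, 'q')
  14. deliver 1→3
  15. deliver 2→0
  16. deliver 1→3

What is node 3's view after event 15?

1

e1 propose(0,'y'): ·
e2 deliver 0→1: 1[back,v=0,y]
e3 deliver 1→0: ·
e4 deliver 0→3: 3[back,v=0,y]
e5 deliver 3→0: 0[prim,v=0,y]
e6 deliver 0→2: 2[back,v=0,y]
e7 deliver 2→0: ·
e8 timeout(1): 1[prim,v=1,y]
e9 deliver 1→0: 0[back,v=1,y]
e10 deliver 0→1: ·
e11 deliver 1→3: 3[back,v=1,y]
e12 deliver 3→1: ·
e13 propose(3,'q'): ·
e14 deliver 1→3: ·
e15 deliver 2→0: ·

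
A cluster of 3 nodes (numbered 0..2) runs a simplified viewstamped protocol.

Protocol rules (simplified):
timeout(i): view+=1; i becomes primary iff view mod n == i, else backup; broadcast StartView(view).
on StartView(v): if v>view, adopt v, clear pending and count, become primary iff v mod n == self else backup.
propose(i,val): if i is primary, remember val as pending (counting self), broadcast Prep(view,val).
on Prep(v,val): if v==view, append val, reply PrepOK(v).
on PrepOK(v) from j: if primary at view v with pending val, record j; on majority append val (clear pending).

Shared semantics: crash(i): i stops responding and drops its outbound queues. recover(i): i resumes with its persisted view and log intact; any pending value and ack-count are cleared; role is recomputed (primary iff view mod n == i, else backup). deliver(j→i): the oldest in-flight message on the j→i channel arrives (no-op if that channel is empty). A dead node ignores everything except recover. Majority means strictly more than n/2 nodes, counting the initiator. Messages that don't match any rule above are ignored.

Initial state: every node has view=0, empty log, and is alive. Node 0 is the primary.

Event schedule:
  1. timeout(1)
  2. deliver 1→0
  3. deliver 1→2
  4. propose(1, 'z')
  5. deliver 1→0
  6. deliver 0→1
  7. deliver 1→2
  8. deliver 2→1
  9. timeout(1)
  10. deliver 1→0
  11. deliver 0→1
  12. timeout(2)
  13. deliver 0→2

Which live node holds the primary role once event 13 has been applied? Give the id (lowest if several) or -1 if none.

[1] timeout(1) → N1(prim v1 [-])
[2] deliver 1→0 → N0(back v1 [-])
[3] deliver 1→2 → N2(back v1 [-])
[4] propose(1,'z') → ∅
[5] deliver 1→0 → N0(back v1 [z])
[6] deliver 0→1 → N1(prim v1 [z])
[7] deliver 1→2 → N2(back v1 [z])
[8] deliver 2→1 → ∅
[9] timeout(1) → N1(back v2 [z])
[10] deliver 1→0 → N0(back v2 [z])
[11] deliver 0→1 → ∅
[12] timeout(2) → N2(prim v2 [z])
[13] deliver 0→2 → ∅

2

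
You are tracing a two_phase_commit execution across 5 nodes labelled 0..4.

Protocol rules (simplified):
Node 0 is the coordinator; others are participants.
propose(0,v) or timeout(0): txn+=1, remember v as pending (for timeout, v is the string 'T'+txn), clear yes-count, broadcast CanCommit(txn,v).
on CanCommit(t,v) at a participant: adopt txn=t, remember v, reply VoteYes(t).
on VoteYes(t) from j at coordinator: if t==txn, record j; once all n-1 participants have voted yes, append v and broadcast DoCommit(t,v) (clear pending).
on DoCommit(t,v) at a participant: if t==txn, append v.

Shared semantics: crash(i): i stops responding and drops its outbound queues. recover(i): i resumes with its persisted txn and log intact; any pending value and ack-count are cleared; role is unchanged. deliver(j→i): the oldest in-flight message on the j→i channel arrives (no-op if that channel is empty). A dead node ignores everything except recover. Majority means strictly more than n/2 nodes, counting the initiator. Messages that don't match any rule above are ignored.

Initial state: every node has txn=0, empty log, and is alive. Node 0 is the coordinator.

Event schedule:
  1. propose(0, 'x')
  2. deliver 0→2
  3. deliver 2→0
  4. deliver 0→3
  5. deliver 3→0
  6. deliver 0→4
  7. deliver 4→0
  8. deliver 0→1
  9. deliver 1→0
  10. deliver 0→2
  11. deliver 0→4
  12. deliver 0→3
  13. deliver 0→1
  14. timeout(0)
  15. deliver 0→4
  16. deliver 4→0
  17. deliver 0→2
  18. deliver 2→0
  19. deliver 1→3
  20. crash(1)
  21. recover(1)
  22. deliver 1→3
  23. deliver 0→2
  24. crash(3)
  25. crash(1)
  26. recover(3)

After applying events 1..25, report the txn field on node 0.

2

step 1 propose(0,'x'): 0={coor,t=1,log=-}
step 2 deliver 0→2: 2={part,t=1,log=-}
step 3 deliver 2→0: —
step 4 deliver 0→3: 3={part,t=1,log=-}
step 5 deliver 3→0: —
step 6 deliver 0→4: 4={part,t=1,log=-}
step 7 deliver 4→0: —
step 8 deliver 0→1: 1={part,t=1,log=-}
step 9 deliver 1→0: 0={coor,t=1,log=x}
step 10 deliver 0→2: 2={part,t=1,log=x}
step 11 deliver 0→4: 4={part,t=1,log=x}
step 12 deliver 0→3: 3={part,t=1,log=x}
step 13 deliver 0→1: 1={part,t=1,log=x}
step 14 timeout(0): 0={coor,t=2,log=x}
step 15 deliver 0→4: 4={part,t=2,log=x}
step 16 deliver 4→0: —
step 17 deliver 0→2: 2={part,t=2,log=x}
step 18 deliver 2→0: —
step 19 deliver 1→3: —
step 20 crash(1): 1={✗part,t=1,log=x}
step 21 recover(1): 1={part,t=1,log=x}
step 22 deliver 1→3: —
step 23 deliver 0→2: —
step 24 crash(3): 3={✗part,t=1,log=x}
step 25 crash(1): 1={✗part,t=1,log=x}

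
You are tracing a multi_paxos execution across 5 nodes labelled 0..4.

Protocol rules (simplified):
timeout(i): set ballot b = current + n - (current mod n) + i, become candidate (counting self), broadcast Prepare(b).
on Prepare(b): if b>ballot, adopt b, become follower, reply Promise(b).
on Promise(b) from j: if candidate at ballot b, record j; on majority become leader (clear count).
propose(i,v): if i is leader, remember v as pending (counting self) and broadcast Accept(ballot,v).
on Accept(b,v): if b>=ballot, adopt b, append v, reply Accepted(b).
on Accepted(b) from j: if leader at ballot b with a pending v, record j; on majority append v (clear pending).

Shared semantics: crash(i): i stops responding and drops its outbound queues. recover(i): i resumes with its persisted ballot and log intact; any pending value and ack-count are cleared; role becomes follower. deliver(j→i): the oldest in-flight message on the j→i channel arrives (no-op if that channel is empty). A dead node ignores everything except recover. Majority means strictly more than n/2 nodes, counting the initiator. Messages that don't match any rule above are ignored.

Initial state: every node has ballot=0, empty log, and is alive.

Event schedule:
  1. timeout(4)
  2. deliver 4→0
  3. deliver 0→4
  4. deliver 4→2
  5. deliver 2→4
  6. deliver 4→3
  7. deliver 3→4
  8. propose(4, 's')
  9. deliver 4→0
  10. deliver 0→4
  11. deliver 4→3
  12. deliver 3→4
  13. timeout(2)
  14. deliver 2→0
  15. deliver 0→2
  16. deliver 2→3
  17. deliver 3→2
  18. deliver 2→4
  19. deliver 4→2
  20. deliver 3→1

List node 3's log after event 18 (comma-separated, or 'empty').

e1 timeout(4): 4[cand,b=9,-]
e2 deliver 4→0: 0[foll,b=9,-]
e3 deliver 0→4: ·
e4 deliver 4→2: 2[foll,b=9,-]
e5 deliver 2→4: 4[lead,b=9,-]
e6 deliver 4→3: 3[foll,b=9,-]
e7 deliver 3→4: ·
e8 propose(4,'s'): ·
e9 deliver 4→0: 0[foll,b=9,s]
e10 deliver 0→4: ·
e11 deliver 4→3: 3[foll,b=9,s]
e12 deliver 3→4: 4[lead,b=9,s]
e13 timeout(2): 2[cand,b=12,-]
e14 deliver 2→0: 0[foll,b=12,s]
e15 deliver 0→2: ·
e16 deliver 2→3: 3[foll,b=12,s]
e17 deliver 3→2: 2[lead,b=12,-]
e18 deliver 2→4: 4[foll,b=12,s]

s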